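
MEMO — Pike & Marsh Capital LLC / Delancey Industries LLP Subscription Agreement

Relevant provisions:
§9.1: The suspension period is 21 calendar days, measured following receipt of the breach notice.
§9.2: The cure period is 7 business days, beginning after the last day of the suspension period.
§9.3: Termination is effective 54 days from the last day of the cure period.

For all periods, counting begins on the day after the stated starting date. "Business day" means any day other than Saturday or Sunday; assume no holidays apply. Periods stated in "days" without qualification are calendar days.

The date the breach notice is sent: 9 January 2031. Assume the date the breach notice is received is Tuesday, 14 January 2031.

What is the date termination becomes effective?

8 April 2031

The last day of the suspension period: 14 January 2031 + 21 days = 4 February 2031.
The last day of the cure period: 7 business days after Tuesday, 4 February 2031, skipping weekends — Feb 5, Feb 6, Feb 7, Feb 10, Feb 11, Feb 12, Feb 13 — lands on Thursday, 13 February 2031.
The date termination becomes effective: 54 calendar days after 13 February 2031 is 8 April 2031.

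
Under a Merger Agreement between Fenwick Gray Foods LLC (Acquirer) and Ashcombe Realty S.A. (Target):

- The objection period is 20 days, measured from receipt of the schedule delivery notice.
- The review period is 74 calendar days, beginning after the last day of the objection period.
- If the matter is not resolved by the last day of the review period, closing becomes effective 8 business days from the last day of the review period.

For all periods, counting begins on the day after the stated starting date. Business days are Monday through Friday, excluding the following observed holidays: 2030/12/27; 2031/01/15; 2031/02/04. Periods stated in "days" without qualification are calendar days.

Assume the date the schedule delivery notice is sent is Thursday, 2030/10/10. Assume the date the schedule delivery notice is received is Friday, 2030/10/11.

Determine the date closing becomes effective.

The last day of the objection period: 20 calendar days after 2030/10/11 is 2030/10/31.
The last day of the review period: 74 calendar days after 2030/10/31 is 2031/01/13.
From Monday, 2031/01/13, 8 business days (Jan 14, Jan 16, Jan 17, Jan 20, Jan 21, Jan 22, Jan 23, Jan 24, skipping weekends and the listed holiday on Jan 15) brings us to Friday, 2031/01/24, which is the date closing becomes effective.

2031/01/24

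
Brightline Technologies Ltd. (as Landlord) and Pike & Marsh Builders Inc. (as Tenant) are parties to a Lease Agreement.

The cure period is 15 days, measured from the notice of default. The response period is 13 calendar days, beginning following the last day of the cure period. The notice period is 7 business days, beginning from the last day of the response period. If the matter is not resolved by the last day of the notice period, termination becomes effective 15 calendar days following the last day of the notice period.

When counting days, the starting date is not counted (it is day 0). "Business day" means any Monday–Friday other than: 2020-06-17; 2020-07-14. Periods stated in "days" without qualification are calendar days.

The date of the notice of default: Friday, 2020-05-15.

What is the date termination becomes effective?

Adding 15 calendar days to 2020-05-15 gives 2020-05-30, which is the last day of the cure period.
The last day of the response period: 2020-05-30 + 13 days = 2020-06-12.
The last day of the notice period: counting 7 business days from Friday, 2020-06-12 (Jun 15, Jun 16, Jun 18, Jun 19, Jun 22, Jun 23, Jun 24, skipping weekends and the listed holiday on Jun 17) reaches Wednesday, 2020-06-24.
The date termination becomes effective: 15 calendar days after 2020-06-24 is 2020-07-09.

2020-07-09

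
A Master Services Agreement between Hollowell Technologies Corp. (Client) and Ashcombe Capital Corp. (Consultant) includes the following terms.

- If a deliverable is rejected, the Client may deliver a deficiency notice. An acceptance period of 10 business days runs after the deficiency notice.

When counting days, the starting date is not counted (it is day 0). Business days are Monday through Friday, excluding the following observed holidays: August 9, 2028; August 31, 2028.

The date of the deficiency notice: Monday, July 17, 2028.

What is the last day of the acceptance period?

The last day of the acceptance period: counting 10 business days from Monday, July 17, 2028 (Jul 18, Jul 19, Jul 20, Jul 21, Jul 24, Jul 25, Jul 26, Jul 27, Jul 28, Jul 31, skipping weekends) reaches Monday, July 31, 2028.

July 31, 2028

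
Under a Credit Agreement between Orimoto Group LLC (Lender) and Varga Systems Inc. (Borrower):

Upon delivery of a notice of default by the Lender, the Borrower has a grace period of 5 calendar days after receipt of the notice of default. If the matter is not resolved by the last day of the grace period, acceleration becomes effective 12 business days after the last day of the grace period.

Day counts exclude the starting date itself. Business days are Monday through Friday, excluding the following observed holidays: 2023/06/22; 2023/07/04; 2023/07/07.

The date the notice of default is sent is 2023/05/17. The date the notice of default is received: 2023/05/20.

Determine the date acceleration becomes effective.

The last day of the grace period: 2023/05/20 + 5 days = 2023/05/25.
From Thursday, 2023/05/25, 12 business days (May 26, May 29, May 30, May 31, …, Jun 8, Jun 9, Jun 12, skipping weekends) brings us to Monday, 2023/06/12, which is the date acceleration becomes effective.

2023/06/12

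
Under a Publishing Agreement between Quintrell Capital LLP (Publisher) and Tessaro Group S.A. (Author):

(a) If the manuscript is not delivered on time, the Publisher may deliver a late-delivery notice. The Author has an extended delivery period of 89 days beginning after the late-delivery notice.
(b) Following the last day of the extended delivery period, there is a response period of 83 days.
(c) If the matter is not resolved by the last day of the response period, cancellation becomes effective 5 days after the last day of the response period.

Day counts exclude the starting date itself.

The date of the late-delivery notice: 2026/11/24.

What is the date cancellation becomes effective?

2027/05/20

Adding 89 calendar days to 2026/11/24 gives 2027/02/21, which is the last day of the extended delivery period.
The last day of the response period: 83 calendar days after 2027/02/21 is 2027/05/15.
Adding 5 calendar days to 2027/05/15 gives 2027/05/20, which is the date cancellation becomes effective.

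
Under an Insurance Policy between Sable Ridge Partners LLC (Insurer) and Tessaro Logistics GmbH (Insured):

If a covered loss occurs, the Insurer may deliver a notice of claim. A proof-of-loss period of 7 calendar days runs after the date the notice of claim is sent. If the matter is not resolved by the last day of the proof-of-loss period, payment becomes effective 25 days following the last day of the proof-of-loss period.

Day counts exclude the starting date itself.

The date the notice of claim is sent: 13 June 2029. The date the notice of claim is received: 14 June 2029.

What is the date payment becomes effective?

15 July 2029

The last day of the proof-of-loss period: 13 June 2029 + 7 days = 20 June 2029.
The date payment becomes effective: 20 June 2029 + 25 days = 15 July 2029.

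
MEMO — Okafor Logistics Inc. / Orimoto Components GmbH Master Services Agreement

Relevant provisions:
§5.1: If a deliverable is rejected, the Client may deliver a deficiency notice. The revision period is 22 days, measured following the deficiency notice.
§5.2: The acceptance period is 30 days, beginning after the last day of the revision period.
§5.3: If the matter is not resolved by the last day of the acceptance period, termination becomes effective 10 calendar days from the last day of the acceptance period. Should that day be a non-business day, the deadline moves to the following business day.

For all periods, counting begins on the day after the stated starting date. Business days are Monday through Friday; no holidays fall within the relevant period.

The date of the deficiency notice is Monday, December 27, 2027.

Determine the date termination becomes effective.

February 28, 2028

The last day of the revision period: December 27, 2027 + 22 days = January 18, 2028.
Adding 30 calendar days to January 18, 2028 gives February 17, 2028, which is the last day of the acceptance period.
Adding 10 calendar days to February 17, 2028 gives February 27, 2028, which is the date termination becomes effective. That falls on a Sunday, so it rolls to the next business day, Monday, February 28, 2028.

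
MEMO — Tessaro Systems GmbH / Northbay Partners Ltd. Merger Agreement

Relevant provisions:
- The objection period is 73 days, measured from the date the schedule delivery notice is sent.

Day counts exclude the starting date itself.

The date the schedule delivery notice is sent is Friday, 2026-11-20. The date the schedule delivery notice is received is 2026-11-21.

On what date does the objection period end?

2027-02-01

The last day of the objection period: 2026-11-20 + 73 days = 2027-02-01.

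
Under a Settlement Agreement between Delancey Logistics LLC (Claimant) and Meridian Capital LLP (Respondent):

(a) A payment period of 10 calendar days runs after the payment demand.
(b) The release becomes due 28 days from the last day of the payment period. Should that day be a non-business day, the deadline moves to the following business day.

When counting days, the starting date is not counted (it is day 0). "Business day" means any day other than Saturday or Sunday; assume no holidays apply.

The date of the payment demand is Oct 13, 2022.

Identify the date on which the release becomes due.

The last day of the payment period: Oct 13, 2022 + 10 days = Oct 23, 2022.
The date on which the release becomes due: 28 calendar days after Oct 23, 2022 is Nov 20, 2022. That falls on a Sunday, so it rolls to the next business day, Monday, Nov 21, 2022.

Nov 21, 2022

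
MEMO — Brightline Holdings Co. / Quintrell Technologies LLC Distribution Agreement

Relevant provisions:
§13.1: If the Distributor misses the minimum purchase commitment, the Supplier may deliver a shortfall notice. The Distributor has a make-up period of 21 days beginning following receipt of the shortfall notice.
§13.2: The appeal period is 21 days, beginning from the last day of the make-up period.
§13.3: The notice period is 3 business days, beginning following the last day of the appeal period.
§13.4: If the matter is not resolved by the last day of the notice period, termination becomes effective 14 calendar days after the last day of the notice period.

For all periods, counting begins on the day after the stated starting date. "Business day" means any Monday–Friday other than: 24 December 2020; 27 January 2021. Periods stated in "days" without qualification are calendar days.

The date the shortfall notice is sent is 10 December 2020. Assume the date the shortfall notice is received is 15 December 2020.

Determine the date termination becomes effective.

The last day of the make-up period: 21 calendar days after 15 December 2020 is 5 January 2021.
The last day of the appeal period: 21 calendar days after 5 January 2021 is 26 January 2021.
The last day of the notice period: 3 business days after Tuesday, 26 January 2021, skipping weekends and the listed holiday on Jan 27 — Jan 28, Jan 29, Feb 1 — lands on Monday, 1 February 2021.
Adding 14 calendar days to 1 February 2021 gives 15 February 2021, which is the date termination becomes effective.

15 February 2021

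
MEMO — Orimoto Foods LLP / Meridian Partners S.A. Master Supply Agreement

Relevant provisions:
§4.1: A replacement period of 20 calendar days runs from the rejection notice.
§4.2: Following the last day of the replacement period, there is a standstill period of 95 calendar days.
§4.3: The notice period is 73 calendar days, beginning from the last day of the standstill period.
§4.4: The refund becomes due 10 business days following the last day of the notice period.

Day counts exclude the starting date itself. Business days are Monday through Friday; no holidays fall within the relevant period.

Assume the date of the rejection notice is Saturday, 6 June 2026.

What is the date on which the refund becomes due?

25 December 2026

The last day of the replacement period: 6 June 2026 + 20 days = 26 June 2026.
The last day of the standstill period: 95 calendar days after 26 June 2026 is 29 September 2026.
Adding 73 calendar days to 29 September 2026 gives 11 December 2026, which is the last day of the notice period.
The date on which the refund becomes due: counting 10 business days from Friday, 11 December 2026 (Dec 14, Dec 15, Dec 16, Dec 17, Dec 18, Dec 21, Dec 22, Dec 23, Dec 24, Dec 25, skipping weekends) reaches Friday, 25 December 2026.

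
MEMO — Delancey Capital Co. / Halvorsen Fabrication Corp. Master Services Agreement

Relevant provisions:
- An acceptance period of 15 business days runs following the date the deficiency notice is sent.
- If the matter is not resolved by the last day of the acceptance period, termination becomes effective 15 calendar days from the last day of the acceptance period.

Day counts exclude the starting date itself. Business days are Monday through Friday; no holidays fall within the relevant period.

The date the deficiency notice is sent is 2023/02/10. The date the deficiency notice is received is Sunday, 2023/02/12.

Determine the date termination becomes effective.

The last day of the acceptance period: 15 business days after Friday, 2023/02/10, skipping weekends — Feb 13, Feb 14, Feb 15, Feb 16, …, Mar 1, Mar 2, Mar 3 — lands on Friday, 2023/03/03.
Adding 15 calendar days to 2023/03/03 gives 2023/03/18, which is the date termination becomes effective.

2023/03/18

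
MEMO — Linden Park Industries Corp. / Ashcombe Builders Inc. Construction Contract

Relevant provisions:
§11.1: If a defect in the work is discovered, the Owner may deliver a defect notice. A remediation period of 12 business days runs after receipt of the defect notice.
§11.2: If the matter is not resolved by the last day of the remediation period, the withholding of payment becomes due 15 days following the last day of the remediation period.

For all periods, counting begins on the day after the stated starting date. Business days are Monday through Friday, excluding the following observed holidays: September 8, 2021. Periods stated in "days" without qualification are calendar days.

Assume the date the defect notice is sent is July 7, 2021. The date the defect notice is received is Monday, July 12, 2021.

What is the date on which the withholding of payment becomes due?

August 12, 2021

The last day of the remediation period: counting 12 business days from Monday, July 12, 2021 (Jul 13, Jul 14, Jul 15, Jul 16, …, Jul 26, Jul 27, Jul 28, skipping weekends) reaches Wednesday, July 28, 2021.
The date on which the withholding of payment becomes due: 15 calendar days after July 28, 2021 is August 12, 2021.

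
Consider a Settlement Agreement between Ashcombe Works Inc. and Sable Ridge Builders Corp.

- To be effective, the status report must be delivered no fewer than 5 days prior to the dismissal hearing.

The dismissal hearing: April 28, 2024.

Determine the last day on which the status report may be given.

Counting back 5 calendar days from April 28, 2024 gives April 23, 2024.

April 23, 2024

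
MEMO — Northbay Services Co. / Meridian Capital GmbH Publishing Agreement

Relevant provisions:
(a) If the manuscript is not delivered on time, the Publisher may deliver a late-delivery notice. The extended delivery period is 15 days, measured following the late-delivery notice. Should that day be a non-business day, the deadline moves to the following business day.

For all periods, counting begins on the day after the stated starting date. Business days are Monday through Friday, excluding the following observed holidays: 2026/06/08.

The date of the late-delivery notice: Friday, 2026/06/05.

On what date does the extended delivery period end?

2026/06/22

The last day of the extended delivery period: 15 calendar days after 2026/06/05 is 2026/06/20. That falls on a Saturday, so it rolls to the next business day, Monday, 2026/06/22.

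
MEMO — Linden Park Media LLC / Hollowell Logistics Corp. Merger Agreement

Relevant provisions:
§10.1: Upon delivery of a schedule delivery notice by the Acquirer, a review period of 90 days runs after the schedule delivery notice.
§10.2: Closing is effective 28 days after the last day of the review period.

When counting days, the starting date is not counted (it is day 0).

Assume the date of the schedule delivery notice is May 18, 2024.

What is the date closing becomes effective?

The last day of the review period: May 18, 2024 + 90 days = August 16, 2024.
The date closing becomes effective: August 16, 2024 + 28 days = September 13, 2024.

September 13, 2024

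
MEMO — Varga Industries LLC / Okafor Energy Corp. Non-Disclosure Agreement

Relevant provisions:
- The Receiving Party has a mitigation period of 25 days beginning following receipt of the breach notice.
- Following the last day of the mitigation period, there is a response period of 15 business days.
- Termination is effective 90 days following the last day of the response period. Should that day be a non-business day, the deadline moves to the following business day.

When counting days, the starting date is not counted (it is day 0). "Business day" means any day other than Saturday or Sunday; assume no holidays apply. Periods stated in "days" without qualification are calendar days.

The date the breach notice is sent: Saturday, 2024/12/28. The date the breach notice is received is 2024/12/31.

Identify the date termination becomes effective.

The last day of the mitigation period: 25 calendar days after 2024/12/31 is 2025/01/25.
The last day of the response period: counting 15 business days from Saturday, 2025/01/25 (Jan 27, Jan 28, Jan 29, Jan 30, …, Feb 12, Feb 13, Feb 14, skipping weekends) reaches Friday, 2025/02/14.
The date termination becomes effective: 2025/02/14 + 90 days = 2025/05/15. 2025/05/15 is a Thursday, so no roll-forward applies.

2025/05/15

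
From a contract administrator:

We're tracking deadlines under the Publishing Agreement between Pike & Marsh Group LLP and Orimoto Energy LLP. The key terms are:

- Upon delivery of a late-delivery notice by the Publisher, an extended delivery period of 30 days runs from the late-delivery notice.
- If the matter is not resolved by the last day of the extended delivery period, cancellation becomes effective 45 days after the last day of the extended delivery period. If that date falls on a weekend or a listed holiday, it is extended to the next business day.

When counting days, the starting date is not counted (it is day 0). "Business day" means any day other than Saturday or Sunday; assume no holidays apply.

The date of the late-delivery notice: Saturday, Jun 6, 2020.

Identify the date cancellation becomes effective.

The last day of the extended delivery period: Jun 6, 2020 + 30 days = Jul 6, 2020.
The date cancellation becomes effective: 45 calendar days after Jul 6, 2020 is Aug 20, 2020. Aug 20, 2020 is a Thursday, so no roll-forward applies.

Aug 20, 2020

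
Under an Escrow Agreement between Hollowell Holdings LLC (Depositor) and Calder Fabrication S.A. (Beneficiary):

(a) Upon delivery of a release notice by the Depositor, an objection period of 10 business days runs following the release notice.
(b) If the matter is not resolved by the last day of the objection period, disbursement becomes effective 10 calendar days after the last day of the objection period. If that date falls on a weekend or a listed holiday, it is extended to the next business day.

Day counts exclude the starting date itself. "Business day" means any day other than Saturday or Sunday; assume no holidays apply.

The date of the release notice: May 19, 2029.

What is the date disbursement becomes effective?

Jun 11, 2029

From Saturday, May 19, 2029, 10 business days (May 21, May 22, May 23, May 24, May 25, May 28, May 29, May 30, May 31, Jun 1, skipping weekends) brings us to Friday, Jun 1, 2029, which is the last day of the objection period.
The date disbursement becomes effective: Jun 1, 2029 + 10 days = Jun 11, 2029. Jun 11, 2029 is a Monday, so no roll-forward applies.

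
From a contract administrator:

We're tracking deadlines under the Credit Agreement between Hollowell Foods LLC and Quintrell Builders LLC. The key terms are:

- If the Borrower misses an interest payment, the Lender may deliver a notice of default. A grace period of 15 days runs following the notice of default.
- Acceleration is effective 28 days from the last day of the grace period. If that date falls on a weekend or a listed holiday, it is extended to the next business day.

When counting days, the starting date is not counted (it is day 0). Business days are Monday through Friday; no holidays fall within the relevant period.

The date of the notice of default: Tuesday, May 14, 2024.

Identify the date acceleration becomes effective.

June 26, 2024

The last day of the grace period: 15 calendar days after May 14, 2024 is May 29, 2024.
The date acceleration becomes effective: May 29, 2024 + 28 days = June 26, 2024. June 26, 2024 is a Wednesday, so no roll-forward applies.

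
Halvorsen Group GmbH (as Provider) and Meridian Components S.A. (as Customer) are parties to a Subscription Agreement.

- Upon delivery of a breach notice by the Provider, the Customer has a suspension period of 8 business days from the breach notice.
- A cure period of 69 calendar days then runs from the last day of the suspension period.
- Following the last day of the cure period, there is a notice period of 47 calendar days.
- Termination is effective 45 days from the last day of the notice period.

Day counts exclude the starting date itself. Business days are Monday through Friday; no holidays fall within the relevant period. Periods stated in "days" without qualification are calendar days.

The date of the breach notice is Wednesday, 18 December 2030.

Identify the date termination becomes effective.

9 June 2031

The last day of the suspension period: counting 8 business days from Wednesday, 18 December 2030 (Dec 19, Dec 20, Dec 23, Dec 24, Dec 25, Dec 26, Dec 27, Dec 30, skipping weekends) reaches Monday, 30 December 2030.
The last day of the cure period: 69 calendar days after 30 December 2030 is 9 March 2031.
Adding 47 calendar days to 9 March 2031 gives 25 April 2031, which is the last day of the notice period.
Adding 45 calendar days to 25 April 2031 gives 9 June 2031, which is the date termination becomes effective.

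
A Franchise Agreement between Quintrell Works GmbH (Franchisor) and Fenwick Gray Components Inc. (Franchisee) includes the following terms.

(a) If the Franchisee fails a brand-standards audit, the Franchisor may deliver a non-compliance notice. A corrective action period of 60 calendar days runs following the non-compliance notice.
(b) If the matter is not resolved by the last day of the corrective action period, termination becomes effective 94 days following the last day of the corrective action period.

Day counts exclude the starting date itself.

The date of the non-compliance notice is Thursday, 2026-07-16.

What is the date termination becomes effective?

The last day of the corrective action period: 60 calendar days after 2026-07-16 is 2026-09-14.
The date termination becomes effective: 2026-09-14 + 94 days = 2026-12-17.

2026-12-17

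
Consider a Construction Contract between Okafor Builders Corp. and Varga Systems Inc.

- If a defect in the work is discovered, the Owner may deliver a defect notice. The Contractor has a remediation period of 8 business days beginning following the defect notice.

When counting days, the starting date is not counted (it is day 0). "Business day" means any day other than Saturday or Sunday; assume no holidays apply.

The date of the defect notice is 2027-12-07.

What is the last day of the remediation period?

The last day of the remediation period: counting 8 business days from Tuesday, 2027-12-07 (Dec 8, Dec 9, Dec 10, Dec 13, Dec 14, Dec 15, Dec 16, Dec 17, skipping weekends) reaches Friday, 2027-12-17.

2027-12-17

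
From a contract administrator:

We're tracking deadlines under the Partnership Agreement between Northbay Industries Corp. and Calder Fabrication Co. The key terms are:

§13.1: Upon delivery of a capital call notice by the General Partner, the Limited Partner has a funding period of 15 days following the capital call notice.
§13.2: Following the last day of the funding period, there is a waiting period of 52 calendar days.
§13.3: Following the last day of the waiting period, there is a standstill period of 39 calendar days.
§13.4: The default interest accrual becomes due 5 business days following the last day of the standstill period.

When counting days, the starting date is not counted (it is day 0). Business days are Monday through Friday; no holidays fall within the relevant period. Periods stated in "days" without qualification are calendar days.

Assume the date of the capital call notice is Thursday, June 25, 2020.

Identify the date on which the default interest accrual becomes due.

The last day of the funding period: June 25, 2020 + 15 days = July 10, 2020.
The last day of the waiting period: July 10, 2020 + 52 days = August 31, 2020.
The last day of the standstill period: August 31, 2020 + 39 days = October 9, 2020.
The date on which the default interest accrual becomes due: counting 5 business days from Friday, October 9, 2020 (Oct 12, Oct 13, Oct 14, Oct 15, Oct 16, skipping weekends) reaches Friday, October 16, 2020.

October 16, 2020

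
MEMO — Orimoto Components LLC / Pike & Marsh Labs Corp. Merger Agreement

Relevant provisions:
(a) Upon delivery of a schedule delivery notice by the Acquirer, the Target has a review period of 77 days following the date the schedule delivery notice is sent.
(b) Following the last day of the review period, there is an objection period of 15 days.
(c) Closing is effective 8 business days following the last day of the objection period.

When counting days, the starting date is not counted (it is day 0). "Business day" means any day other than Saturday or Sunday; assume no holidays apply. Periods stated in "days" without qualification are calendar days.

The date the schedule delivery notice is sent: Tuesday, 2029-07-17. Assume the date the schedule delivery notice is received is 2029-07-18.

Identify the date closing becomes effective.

The last day of the review period: 2029-07-17 + 77 days = 2029-10-02.
Adding 15 calendar days to 2029-10-02 gives 2029-10-17, which is the last day of the objection period.
The date closing becomes effective: 8 business days after Wednesday, 2029-10-17, skipping weekends — Oct 18, Oct 19, Oct 22, Oct 23, Oct 24, Oct 25, Oct 26, Oct 29 — lands on Monday, 2029-10-29.

2029-10-29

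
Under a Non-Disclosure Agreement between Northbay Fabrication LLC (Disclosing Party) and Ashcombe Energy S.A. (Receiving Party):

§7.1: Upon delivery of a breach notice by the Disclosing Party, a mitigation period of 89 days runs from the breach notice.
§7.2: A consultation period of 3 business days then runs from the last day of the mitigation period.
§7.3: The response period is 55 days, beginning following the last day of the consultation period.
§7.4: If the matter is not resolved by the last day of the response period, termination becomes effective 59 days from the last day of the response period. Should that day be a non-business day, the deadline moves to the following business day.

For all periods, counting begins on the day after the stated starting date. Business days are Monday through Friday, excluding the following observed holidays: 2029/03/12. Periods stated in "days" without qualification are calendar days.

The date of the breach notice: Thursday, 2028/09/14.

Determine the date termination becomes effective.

Adding 89 calendar days to 2028/09/14 gives 2028/12/12, which is the last day of the mitigation period.
The last day of the consultation period: 3 business days after Tuesday, 2028/12/12, skipping weekends — Dec 13, Dec 14, Dec 15 — lands on Friday, 2028/12/15.
Adding 55 calendar days to 2028/12/15 gives 2029/02/08, which is the last day of the response period.
Adding 59 calendar days to 2029/02/08 gives 2029/04/08, which is the date termination becomes effective. That falls on a Sunday, so it rolls to the next business day, Monday, 2029/04/09.

2029/04/09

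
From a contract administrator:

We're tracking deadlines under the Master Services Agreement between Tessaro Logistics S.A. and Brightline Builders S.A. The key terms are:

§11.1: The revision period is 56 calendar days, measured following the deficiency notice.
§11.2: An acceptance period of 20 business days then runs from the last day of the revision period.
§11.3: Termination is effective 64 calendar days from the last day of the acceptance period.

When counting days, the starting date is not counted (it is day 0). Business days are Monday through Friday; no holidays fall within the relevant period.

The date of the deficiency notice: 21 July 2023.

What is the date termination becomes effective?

16 December 2023

The last day of the revision period: 56 calendar days after 21 July 2023 is 15 September 2023.
From Friday, 15 September 2023, 20 business days (Sep 18, Sep 19, Sep 20, Sep 21, …, Oct 11, Oct 12, Oct 13, skipping weekends) brings us to Friday, 13 October 2023, which is the last day of the acceptance period.
Adding 64 calendar days to 13 October 2023 gives 16 December 2023, which is the date termination becomes effective.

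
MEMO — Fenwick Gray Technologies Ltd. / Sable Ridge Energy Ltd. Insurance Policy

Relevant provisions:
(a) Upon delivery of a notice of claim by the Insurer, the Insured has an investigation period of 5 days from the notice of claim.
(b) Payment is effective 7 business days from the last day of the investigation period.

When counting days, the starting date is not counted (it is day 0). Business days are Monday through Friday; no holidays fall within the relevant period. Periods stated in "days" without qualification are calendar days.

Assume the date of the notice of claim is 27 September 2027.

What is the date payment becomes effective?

12 October 2027

The last day of the investigation period: 27 September 2027 + 5 days = 2 October 2027.
The date payment becomes effective: counting 7 business days from Saturday, 2 October 2027 (Oct 4, Oct 5, Oct 6, Oct 7, Oct 8, Oct 11, Oct 12, skipping weekends) reaches Tuesday, 12 October 2027.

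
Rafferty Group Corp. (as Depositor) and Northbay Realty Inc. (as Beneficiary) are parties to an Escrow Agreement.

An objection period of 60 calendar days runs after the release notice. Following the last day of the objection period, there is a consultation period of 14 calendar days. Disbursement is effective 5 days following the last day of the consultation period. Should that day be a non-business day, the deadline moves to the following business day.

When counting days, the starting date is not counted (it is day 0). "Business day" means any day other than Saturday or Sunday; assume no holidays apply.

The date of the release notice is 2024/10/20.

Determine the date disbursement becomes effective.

2025/01/07

The last day of the objection period: 2024/10/20 + 60 days = 2024/12/19.
The last day of the consultation period: 14 calendar days after 2024/12/19 is 2025/01/02.
The date disbursement becomes effective: 5 calendar days after 2025/01/02 is 2025/01/07. 2025/01/07 is a Tuesday, so no roll-forward applies.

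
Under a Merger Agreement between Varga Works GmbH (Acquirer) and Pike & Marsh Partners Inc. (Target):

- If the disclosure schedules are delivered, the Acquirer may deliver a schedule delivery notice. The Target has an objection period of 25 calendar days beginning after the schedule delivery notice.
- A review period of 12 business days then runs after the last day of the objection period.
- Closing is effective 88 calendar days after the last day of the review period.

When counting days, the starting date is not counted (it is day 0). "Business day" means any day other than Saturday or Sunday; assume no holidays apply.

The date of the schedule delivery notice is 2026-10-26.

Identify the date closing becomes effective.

The last day of the objection period: 25 calendar days after 2026-10-26 is 2026-11-20.
From Friday, 2026-11-20, 12 business days (Nov 23, Nov 24, Nov 25, Nov 26, …, Dec 4, Dec 7, Dec 8, skipping weekends) brings us to Tuesday, 2026-12-08, which is the last day of the review period.
The date closing becomes effective: 2026-12-08 + 88 days = 2027-03-06.

2027-03-06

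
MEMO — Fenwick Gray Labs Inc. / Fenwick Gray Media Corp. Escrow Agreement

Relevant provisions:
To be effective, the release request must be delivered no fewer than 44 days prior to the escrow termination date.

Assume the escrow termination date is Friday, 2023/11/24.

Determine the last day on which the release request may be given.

Counting back 44 calendar days from 2023/11/24 gives 2023/10/11.

2023/10/11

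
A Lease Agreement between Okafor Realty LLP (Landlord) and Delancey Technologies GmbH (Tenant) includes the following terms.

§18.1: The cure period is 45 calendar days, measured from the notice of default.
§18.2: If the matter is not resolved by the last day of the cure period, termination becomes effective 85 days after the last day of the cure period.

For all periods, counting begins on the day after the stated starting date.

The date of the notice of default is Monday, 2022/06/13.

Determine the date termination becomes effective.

2022/10/21

The last day of the cure period: 2022/06/13 + 45 days = 2022/07/28.
The date termination becomes effective: 85 calendar days after 2022/07/28 is 2022/10/21.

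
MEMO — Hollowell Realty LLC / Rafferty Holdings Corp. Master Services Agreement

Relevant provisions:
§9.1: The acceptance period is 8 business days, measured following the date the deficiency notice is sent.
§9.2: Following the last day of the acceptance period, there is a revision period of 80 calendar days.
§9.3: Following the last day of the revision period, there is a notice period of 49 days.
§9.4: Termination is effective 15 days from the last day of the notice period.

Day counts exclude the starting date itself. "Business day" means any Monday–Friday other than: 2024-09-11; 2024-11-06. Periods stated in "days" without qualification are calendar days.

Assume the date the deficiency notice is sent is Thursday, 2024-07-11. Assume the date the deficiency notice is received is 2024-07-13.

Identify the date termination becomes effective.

From Thursday, 2024-07-11, 8 business days (Jul 12, Jul 15, Jul 16, Jul 17, Jul 18, Jul 19, Jul 22, Jul 23, skipping weekends) brings us to Tuesday, 2024-07-23, which is the last day of the acceptance period.
The last day of the revision period: 80 calendar days after 2024-07-23 is 2024-10-11.
Adding 49 calendar days to 2024-10-11 gives 2024-11-29, which is the last day of the notice period.
The date termination becomes effective: 2024-11-29 + 15 days = 2024-12-14.

2024-12-14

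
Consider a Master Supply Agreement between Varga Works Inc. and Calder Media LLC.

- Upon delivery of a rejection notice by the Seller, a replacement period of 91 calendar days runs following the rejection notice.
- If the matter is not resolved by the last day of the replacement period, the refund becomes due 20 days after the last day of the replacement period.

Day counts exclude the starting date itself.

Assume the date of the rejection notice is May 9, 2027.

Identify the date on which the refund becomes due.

Aug 28, 2027

The last day of the replacement period: 91 calendar days after May 9, 2027 is Aug 8, 2027.
The date on which the refund becomes due: Aug 8, 2027 + 20 days = Aug 28, 2027.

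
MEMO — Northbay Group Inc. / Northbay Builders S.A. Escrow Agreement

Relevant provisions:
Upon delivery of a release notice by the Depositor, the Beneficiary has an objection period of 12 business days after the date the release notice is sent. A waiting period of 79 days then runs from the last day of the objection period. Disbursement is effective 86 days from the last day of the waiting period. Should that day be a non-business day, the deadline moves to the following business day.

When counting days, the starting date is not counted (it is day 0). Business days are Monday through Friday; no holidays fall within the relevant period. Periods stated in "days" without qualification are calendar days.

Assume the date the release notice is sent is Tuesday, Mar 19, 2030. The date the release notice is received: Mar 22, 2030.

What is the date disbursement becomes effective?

Sep 16, 2030

The last day of the objection period: 12 business days after Tuesday, Mar 19, 2030, skipping weekends — Mar 20, Mar 21, Mar 22, Mar 25, …, Apr 2, Apr 3, Apr 4 — lands on Thursday, Apr 4, 2030.
The last day of the waiting period: 79 calendar days after Apr 4, 2030 is Jun 22, 2030.
The date disbursement becomes effective: Jun 22, 2030 + 86 days = Sep 16, 2030. Sep 16, 2030 is a Monday, so no roll-forward applies.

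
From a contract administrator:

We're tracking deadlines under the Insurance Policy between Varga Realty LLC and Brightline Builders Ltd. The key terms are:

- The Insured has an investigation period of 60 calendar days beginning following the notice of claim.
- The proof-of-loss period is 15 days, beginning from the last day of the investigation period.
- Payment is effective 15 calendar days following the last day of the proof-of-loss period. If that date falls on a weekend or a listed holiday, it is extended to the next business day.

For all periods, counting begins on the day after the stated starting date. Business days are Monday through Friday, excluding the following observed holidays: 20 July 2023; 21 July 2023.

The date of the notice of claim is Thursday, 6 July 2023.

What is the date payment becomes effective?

4 October 2023

The last day of the investigation period: 6 July 2023 + 60 days = 4 September 2023.
Adding 15 calendar days to 4 September 2023 gives 19 September 2023, which is the last day of the proof-of-loss period.
The date payment becomes effective: 19 September 2023 + 15 days = 4 October 2023. 4 October 2023 is a Wednesday and is not a listed holiday, so no roll-forward applies.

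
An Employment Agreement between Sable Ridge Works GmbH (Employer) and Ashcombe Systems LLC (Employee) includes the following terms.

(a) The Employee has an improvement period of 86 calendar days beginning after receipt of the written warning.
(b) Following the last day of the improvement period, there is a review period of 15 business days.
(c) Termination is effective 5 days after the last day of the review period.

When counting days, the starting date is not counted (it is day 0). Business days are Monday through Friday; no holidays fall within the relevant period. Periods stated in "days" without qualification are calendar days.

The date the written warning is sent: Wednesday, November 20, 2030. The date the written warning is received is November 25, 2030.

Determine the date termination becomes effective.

The last day of the improvement period: November 25, 2030 + 86 days = February 19, 2031.
From Wednesday, February 19, 2031, 15 business days (Feb 20, Feb 21, Feb 24, Feb 25, …, Mar 10, Mar 11, Mar 12, skipping weekends) brings us to Wednesday, March 12, 2031, which is the last day of the review period.
Adding 5 calendar days to March 12, 2031 gives March 17, 2031, which is the date termination becomes effective.

March 17, 2031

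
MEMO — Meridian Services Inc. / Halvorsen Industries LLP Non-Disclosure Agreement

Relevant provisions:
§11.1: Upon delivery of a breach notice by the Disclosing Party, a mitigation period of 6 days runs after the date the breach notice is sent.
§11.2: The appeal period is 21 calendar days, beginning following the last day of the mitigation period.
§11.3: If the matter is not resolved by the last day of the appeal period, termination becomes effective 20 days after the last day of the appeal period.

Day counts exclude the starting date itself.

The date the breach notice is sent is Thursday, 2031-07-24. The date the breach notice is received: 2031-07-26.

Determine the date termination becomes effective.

The last day of the mitigation period: 2031-07-24 + 6 days = 2031-07-30.
Adding 21 calendar days to 2031-07-30 gives 2031-08-20, which is the last day of the appeal period.
The date termination becomes effective: 20 calendar days after 2031-08-20 is 2031-09-09.

2031-09-09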